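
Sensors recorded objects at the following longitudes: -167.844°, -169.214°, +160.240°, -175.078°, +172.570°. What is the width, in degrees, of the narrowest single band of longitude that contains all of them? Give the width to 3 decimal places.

Sort the longitudes: -175.078°, -169.214°, -167.844°, +160.240°, +172.570°.
Eastward gaps between consecutive values (wrapping around): 5.864°, 1.370°, 328.084°, 12.330°, 12.352°.
Largest gap = 328.084° ⇒ minimal covering band is its complement: 360° − 328.084° = 31.916°.
Band runs from +160.240° eastward to -167.844°, crossing the antimeridian.

31.916°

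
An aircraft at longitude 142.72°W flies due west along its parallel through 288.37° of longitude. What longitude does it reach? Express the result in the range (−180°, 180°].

Start at -142.72°; shift −288.37° → -431.09°.
-431.09° lies outside (−180°, 180°]; add 360° → -71.09°.

71.09°W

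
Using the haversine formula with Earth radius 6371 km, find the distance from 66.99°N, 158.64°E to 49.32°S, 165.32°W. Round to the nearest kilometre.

Δλ = -165.32 − 158.64 = -323.96°; wrapped into (−180°, 180°]: 36.04°.
Δφ = -49.32 − 66.99 = -116.31°.
a = sin²(Δφ/2) + cos φ₁ · cos φ₂ · sin²(Δλ/2) = 0.745997.
c = 2·atan2(√a, √(1−a)) = 2.08518 rad → d = 6371·c ≈ 13284.65 km.

13285 km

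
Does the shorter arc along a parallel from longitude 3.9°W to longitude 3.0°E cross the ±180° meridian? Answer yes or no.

Signed shortest Δλ = ((3.0 − -3.9 + 180) mod 360) − 180 = 6.9°.
Going east by 6.9° from -3.9° reaches +3.0° without touching 180°.

No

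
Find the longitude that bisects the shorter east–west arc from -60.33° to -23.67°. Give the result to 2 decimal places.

Signed shortest Δλ from -60.33° to -23.67° is +36.66°.
Midpoint longitude = -60.33° + (+36.66°)/2 = -60.33° + 18.33° = -42.00°.

-42.00°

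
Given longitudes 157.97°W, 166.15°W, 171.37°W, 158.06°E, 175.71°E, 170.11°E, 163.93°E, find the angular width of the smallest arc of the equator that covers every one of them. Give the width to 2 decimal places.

Sort the longitudes: -171.37°, -166.15°, -157.97°, +158.06°, +163.93°, +170.11°, +175.71°.
Eastward gaps between consecutive values (wrapping around): 5.22°, 8.18°, 316.03°, 5.87°, 6.18°, 5.60°, 12.92°.
Largest gap = 316.03° ⇒ minimal covering band is its complement: 360° − 316.03° = 43.97°.
Band runs from +158.06° eastward to -157.97°, crossing the antimeridian.

43.97°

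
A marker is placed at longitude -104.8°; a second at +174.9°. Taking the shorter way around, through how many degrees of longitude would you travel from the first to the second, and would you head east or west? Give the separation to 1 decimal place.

Raw difference: 174.9 − -104.8 = 279.7°.
Normalise into (−180°, 180°]: 279.7° − 360° = -80.3°.
Negative ⇒ the second point lies to the west; separation 80.3°.

80.3° west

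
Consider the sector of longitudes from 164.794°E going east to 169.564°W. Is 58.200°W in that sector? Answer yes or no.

Band width going east from +164.794° to -169.564°: ((-169.564 − 164.794) mod 360) = 25.642°.
Offset of -58.200° east of the west edge: ((-58.200 − 164.794) mod 360) = 137.006°.
137.006° > 25.642° ⇒ outside.

No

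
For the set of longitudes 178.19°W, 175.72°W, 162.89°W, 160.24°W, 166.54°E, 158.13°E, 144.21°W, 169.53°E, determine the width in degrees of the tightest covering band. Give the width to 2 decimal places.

57.66°

Sort the longitudes: -178.19°, -175.72°, -162.89°, -160.24°, -144.21°, +158.13°, +166.54°, +169.53°.
Eastward gaps between consecutive values (wrapping around): 2.47°, 12.83°, 2.65°, 16.03°, 302.34°, 8.41°, 2.99°, 12.28°.
Largest gap = 302.34° ⇒ minimal covering band is its complement: 360° − 302.34° = 57.66°.
Band runs from +158.13° eastward to -144.21°, crossing the antimeridian.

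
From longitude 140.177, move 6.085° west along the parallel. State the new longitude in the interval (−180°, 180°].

Start at +140.177°; shift −6.085° → +134.092°.
+134.092° already lies in (−180°, 180°].

+134.092°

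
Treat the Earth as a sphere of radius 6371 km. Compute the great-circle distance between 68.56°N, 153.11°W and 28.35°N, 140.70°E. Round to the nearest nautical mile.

Δλ = 140.70 − -153.11 = 293.81°; wrapped into (−180°, 180°]: -66.19°.
Δφ = 28.35 − 68.56 = -40.21°.
a = sin²(Δφ/2) + cos φ₁ · cos φ₂ · sin²(Δλ/2) = 0.214068.
c = 2·atan2(√a, √(1−a)) = 0.96202 rad → d = 6371·c ≈ 6129.04 km ≈ 3309.41 nmi.

3309 nmi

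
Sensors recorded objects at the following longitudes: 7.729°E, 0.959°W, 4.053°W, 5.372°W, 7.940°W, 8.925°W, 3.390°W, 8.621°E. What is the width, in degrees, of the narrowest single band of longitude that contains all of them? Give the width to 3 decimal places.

17.546°

Sort the longitudes: -8.925°, -7.940°, -5.372°, -4.053°, -3.390°, -0.959°, +7.729°, +8.621°.
Eastward gaps between consecutive values (wrapping around): 0.985°, 2.568°, 1.319°, 0.663°, 2.431°, 8.688°, 0.892°, 342.454°.
Largest gap = 342.454° ⇒ minimal covering band is its complement: 360° − 342.454° = 17.546°.
Band runs from -8.925° eastward to +8.621°.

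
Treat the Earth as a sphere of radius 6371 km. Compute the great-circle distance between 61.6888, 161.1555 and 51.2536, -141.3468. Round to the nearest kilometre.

Δλ = -141.3468 − 161.1555 = -302.5023°; wrapped into (−180°, 180°]: 57.4977°.
Δφ = 51.2536 − 61.6888 = -10.4352°.
a = sin²(Δφ/2) + cos φ₁ · cos φ₂ · sin²(Δλ/2) = 0.076936.
c = 2·atan2(√a, √(1−a)) = 0.56212 rad → d = 6371·c ≈ 3581.25 km.

3581 km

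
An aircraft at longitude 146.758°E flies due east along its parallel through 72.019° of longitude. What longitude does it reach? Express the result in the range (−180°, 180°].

141.223°W

Start at +146.758°; shift +72.019° → +218.777°.
+218.777° lies outside (−180°, 180°]; subtract 360° → -141.223°.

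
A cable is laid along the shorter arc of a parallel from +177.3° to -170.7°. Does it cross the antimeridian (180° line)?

Naïve |-170.7 − 177.3| = 348.0° > 180°, so the shorter arc goes the other way round — across 180°.
Signed shortest Δλ = ((-170.7 − 177.3 + 180) mod 360) − 180 = 12.0°.
Going east by 12.0° from +177.3° passes through 180° before reaching -170.7°.

Yes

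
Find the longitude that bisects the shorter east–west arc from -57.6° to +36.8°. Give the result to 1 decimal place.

Signed shortest Δλ from -57.6° to +36.8° is +94.4°.
Midpoint longitude = -57.6° + (+94.4°)/2 = -57.6° + 47.2° = -10.4°.

-10.4°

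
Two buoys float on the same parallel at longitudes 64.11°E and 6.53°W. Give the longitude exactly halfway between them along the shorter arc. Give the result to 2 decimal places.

28.79°E

Signed shortest Δλ from +64.11° to -6.53° is -70.64°.
Midpoint longitude = +64.11° + (-70.64°)/2 = +64.11° − 35.32° = +28.79°.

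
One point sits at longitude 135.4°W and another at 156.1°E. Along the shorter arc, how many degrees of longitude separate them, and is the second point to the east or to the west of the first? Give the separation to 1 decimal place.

68.5° west

Raw difference: 156.1 − -135.4 = 291.5°.
Normalise into (−180°, 180°]: 291.5° − 360° = -68.5°.
Negative ⇒ the second point lies to the west; separation 68.5°.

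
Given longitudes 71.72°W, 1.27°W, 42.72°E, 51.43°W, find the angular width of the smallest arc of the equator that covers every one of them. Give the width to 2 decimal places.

114.44°

Sort the longitudes: -71.72°, -51.43°, -1.27°, +42.72°.
Eastward gaps between consecutive values (wrapping around): 20.29°, 50.16°, 43.99°, 245.56°.
Largest gap = 245.56° ⇒ minimal covering band is its complement: 360° − 245.56° = 114.44°.
Band runs from -71.72° eastward to +42.72°.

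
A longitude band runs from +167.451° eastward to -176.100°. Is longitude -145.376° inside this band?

No

Band width going east from +167.451° to -176.100°: ((-176.100 − 167.451) mod 360) = 16.449°.
Offset of -145.376° east of the west edge: ((-145.376 − 167.451) mod 360) = 47.173°.
47.173° > 16.449° ⇒ outside.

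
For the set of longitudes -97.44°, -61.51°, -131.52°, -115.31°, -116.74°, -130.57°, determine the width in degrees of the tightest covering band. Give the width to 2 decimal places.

70.01°

Sort the longitudes: -131.52°, -130.57°, -116.74°, -115.31°, -97.44°, -61.51°.
Eastward gaps between consecutive values (wrapping around): 0.95°, 13.83°, 1.43°, 17.87°, 35.93°, 289.99°.
Largest gap = 289.99° ⇒ minimal covering band is its complement: 360° − 289.99° = 70.01°.
Band runs from -131.52° eastward to -61.51°.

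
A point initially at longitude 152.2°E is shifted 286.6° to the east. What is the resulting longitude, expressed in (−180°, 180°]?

78.8°E

Start at +152.2°; shift +286.6° → +438.8°.
+438.8° lies outside (−180°, 180°]; subtract 360° → +78.8°.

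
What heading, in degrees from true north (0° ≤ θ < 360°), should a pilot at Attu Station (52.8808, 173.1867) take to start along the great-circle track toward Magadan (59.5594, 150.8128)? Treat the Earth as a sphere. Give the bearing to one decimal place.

Δλ = 150.8128 − 173.1867 = -22.3739°.
θ = atan2( sin Δλ · cos φ₂ , cos φ₁ · sin φ₂ − sin φ₁ · cos φ₂ · cos Δλ )
  = atan2(-0.19285, 0.14671) = -52.738° → normalised to [0°, 360°): 307.262°.

307.3°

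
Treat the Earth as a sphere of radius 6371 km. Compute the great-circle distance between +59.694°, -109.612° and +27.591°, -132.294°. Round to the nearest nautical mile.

Δλ = -132.294 − -109.612 = -22.682°.
Δφ = 27.591 − 59.694 = -32.103°.
a = sin²(Δφ/2) + cos φ₁ · cos φ₂ · sin²(Δλ/2) = 0.093748.
c = 2·atan2(√a, √(1−a)) = 0.62236 rad → d = 6371·c ≈ 3965.06 km ≈ 2140.96 nmi.

2141 nmi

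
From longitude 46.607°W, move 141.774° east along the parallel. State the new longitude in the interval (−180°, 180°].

Start at -46.607°; shift +141.774° → +95.167°.
+95.167° already lies in (−180°, 180°].

95.167°E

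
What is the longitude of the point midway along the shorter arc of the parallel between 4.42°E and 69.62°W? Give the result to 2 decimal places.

Signed shortest Δλ from +4.42° to -69.62° is -74.04°.
Midpoint longitude = +4.42° + (-74.04°)/2 = +4.42° − 37.02° = -32.60°.

32.60°W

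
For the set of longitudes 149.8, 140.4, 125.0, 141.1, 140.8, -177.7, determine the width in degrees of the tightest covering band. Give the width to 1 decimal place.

Sort the longitudes: -177.7°, +125.0°, +140.4°, +140.8°, +141.1°, +149.8°.
Eastward gaps between consecutive values (wrapping around): 302.7°, 15.4°, 0.4°, 0.3°, 8.7°, 32.5°.
Largest gap = 302.7° ⇒ minimal covering band is its complement: 360° − 302.7° = 57.3°.
Band runs from +125.0° eastward to -177.7°, crossing the antimeridian.

57.3°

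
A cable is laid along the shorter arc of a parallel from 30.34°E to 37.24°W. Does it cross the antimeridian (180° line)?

Signed shortest Δλ = ((-37.24 − 30.34 + 180) mod 360) − 180 = -67.58°.
Going west by 67.58° from +30.34° reaches -37.24° without touching 180°.

No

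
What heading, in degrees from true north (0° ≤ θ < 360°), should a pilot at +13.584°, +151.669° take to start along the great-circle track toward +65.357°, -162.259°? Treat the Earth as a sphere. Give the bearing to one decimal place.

20.2°

Δλ = -162.259 − 151.669 = -313.928°; wrapped into (−180°, 180°]: 46.072°.
θ = atan2( sin Δλ · cos φ₂ , cos φ₁ · sin φ₂ − sin φ₁ · cos φ₂ · cos Δλ )
  = atan2(0.30030, 0.81556) = 20.215° → normalised to [0°, 360°): 20.215°.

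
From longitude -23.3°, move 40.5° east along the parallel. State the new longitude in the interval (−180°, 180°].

+17.2°

Start at -23.3°; shift +40.5° → +17.2°.
+17.2° already lies in (−180°, 180°].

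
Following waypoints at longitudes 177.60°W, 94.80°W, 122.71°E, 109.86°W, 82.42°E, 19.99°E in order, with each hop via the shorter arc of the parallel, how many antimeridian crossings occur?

3

Leg 1: -177.60° → -94.80°, shortest Δλ = 82.8° (east) — does not cross 180°.
Leg 2: -94.80° → +122.71°, shortest Δλ = -142.49° (west) — crosses 180°.
Leg 3: +122.71° → -109.86°, shortest Δλ = 127.43° (east) — crosses 180°.
Leg 4: -109.86° → +82.42°, shortest Δλ = -167.72° (west) — crosses 180°.
Leg 5: +82.42° → +19.99°, shortest Δλ = -62.43° (west) — does not cross 180°.
Total crossings: 3.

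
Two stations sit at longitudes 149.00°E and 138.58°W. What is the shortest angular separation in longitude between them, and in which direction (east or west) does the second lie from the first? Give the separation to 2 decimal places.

Raw difference: -138.58 − 149.00 = -287.58°.
Normalise into (−180°, 180°]: -287.58° + 360° = 72.42°.
Positive ⇒ the second point lies to the east; separation 72.42°.

72.42° east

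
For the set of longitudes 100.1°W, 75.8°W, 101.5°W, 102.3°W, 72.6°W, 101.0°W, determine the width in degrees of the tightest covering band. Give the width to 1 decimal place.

Sort the longitudes: -102.3°, -101.5°, -101.0°, -100.1°, -75.8°, -72.6°.
Eastward gaps between consecutive values (wrapping around): 0.8°, 0.5°, 0.9°, 24.3°, 3.2°, 330.3°.
Largest gap = 330.3° ⇒ minimal covering band is its complement: 360° − 330.3° = 29.7°.
Band runs from -102.3° eastward to -72.6°.

29.7°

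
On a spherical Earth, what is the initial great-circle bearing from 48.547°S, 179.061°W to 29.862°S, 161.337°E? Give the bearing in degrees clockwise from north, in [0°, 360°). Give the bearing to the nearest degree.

Δλ = 161.337 − -179.061 = 340.398°; wrapped into (−180°, 180°]: -19.602°.
θ = atan2( sin Δλ · cos φ₂ , cos φ₁ · sin φ₂ − sin φ₁ · cos φ₂ · cos Δλ )
  = atan2(-0.29094, 0.28270) = -45.824° → normalised to [0°, 360°): 314.176°.

314°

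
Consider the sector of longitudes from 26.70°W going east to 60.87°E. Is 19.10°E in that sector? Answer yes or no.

Yes

Band width going east from -26.70° to +60.87°: ((60.87 − -26.70) mod 360) = 87.57°.
Offset of +19.10° east of the west edge: ((19.10 − -26.70) mod 360) = 45.80°.
45.80° ≤ 87.57° ⇒ inside.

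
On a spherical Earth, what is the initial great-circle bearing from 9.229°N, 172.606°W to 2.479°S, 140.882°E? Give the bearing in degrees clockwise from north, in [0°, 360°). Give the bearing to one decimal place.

258.1°

Δλ = 140.882 − -172.606 = 313.488°; wrapped into (−180°, 180°]: -46.512°.
θ = atan2( sin Δλ · cos φ₂ , cos φ₁ · sin φ₂ − sin φ₁ · cos φ₂ · cos Δλ )
  = atan2(-0.72484, -0.15296) = -101.916° → normalised to [0°, 360°): 258.084°.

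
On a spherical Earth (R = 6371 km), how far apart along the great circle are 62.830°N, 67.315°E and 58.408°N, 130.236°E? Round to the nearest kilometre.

Δλ = 130.236 − 67.315 = 62.921°.
Δφ = 58.408 − 62.830 = -4.422°.
a = sin²(Δφ/2) + cos φ₁ · cos φ₂ · sin²(Δλ/2) = 0.066648.
c = 2·atan2(√a, √(1−a)) = 0.52224 rad → d = 6371·c ≈ 3327.20 km.

3327 km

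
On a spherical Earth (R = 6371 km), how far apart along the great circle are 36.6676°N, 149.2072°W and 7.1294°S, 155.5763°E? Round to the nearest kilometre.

7525 km

Δλ = 155.5763 − -149.2072 = 304.7835°; wrapped into (−180°, 180°]: -55.2165°.
Δφ = -7.1294 − 36.6676 = -43.7970°.
a = sin²(Δφ/2) + cos φ₁ · cos φ₂ · sin²(Δλ/2) = 0.310033.
c = 2·atan2(√a, √(1−a)) = 1.18107 rad → d = 6371·c ≈ 7524.61 km.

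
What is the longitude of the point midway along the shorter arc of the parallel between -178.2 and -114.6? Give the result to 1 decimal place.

-146.4°

Signed shortest Δλ from -178.2° to -114.6° is +63.6°.
Midpoint longitude = -178.2° + (+63.6°)/2 = -178.2° + 31.8° = -146.4°.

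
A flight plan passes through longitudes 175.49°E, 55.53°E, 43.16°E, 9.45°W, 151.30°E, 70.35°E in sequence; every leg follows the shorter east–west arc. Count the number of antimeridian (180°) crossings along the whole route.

0

Leg 1: +175.49° → +55.53°, shortest Δλ = -119.96° (west) — does not cross 180°.
Leg 2: +55.53° → +43.16°, shortest Δλ = -12.37° (west) — does not cross 180°.
Leg 3: +43.16° → -9.45°, shortest Δλ = -52.61° (west) — does not cross 180°.
Leg 4: -9.45° → +151.30°, shortest Δλ = 160.75° (east) — does not cross 180°.
Leg 5: +151.30° → +70.35°, shortest Δλ = -80.95° (west) — does not cross 180°.
Total crossings: 0.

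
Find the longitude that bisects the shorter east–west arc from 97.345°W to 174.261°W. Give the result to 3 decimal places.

135.803°W

Signed shortest Δλ from -97.345° to -174.261° is -76.916°.
Midpoint longitude = -97.345° + (-76.916°)/2 = -97.345° − 38.458° = -135.803°.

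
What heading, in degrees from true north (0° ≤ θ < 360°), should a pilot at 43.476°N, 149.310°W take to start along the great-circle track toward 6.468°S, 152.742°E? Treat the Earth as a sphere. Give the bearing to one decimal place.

Δλ = 152.742 − -149.310 = 302.052°; wrapped into (−180°, 180°]: -57.948°.
θ = atan2( sin Δλ · cos φ₂ , cos φ₁ · sin φ₂ − sin φ₁ · cos φ₂ · cos Δλ )
  = atan2(-0.84217, -0.44456) = -117.828° → normalised to [0°, 360°): 242.172°.

242.2°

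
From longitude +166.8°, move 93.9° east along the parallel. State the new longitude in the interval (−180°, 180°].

-99.3°

Start at +166.8°; shift +93.9° → +260.7°.
+260.7° lies outside (−180°, 180°]; subtract 360° → -99.3°.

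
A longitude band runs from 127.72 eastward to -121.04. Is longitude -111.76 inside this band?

No

Band width going east from +127.72° to -121.04°: ((-121.04 − 127.72) mod 360) = 111.24°.
Offset of -111.76° east of the west edge: ((-111.76 − 127.72) mod 360) = 120.52°.
120.52° > 111.24° ⇒ outside.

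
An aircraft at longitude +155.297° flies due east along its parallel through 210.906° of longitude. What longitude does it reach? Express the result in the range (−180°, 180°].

+6.203°

Start at +155.297°; shift +210.906° → +366.203°.
+366.203° lies outside (−180°, 180°]; subtract 360° → +6.203°.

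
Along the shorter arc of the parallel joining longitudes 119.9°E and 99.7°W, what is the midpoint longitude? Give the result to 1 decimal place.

Signed shortest Δλ from +119.9° to -99.7° is +140.4°.
Midpoint longitude = +119.9° + (+140.4°)/2 = +119.9° + 70.2° = +190.1°.
Normalise into (−180°, 180°]: -169.9°.
(The naïve average (+119.9 + -99.7)/2 = 10.1° is on the wrong side of the globe.)

169.9°W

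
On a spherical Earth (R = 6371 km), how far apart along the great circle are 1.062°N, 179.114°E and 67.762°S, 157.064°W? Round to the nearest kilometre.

7872 km

Δλ = -157.064 − 179.114 = -336.178°; wrapped into (−180°, 180°]: 23.822°.
Δφ = -67.762 − 1.062 = -68.824°.
a = sin²(Δφ/2) + cos φ₁ · cos φ₂ · sin²(Δλ/2) = 0.335502.
c = 2·atan2(√a, √(1−a)) = 1.23556 rad → d = 6371·c ≈ 7871.72 km.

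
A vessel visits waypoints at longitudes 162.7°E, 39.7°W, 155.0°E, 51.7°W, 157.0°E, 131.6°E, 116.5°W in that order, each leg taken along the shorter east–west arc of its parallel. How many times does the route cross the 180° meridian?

5

Leg 1: +162.7° → -39.7°, shortest Δλ = 157.6° (east) — crosses 180°.
Leg 2: -39.7° → +155.0°, shortest Δλ = -165.3° (west) — crosses 180°.
Leg 3: +155.0° → -51.7°, shortest Δλ = 153.3° (east) — crosses 180°.
Leg 4: -51.7° → +157.0°, shortest Δλ = -151.3° (west) — crosses 180°.
Leg 5: +157.0° → +131.6°, shortest Δλ = -25.4° (west) — does not cross 180°.
Leg 6: +131.6° → -116.5°, shortest Δλ = 111.9° (east) — crosses 180°.
Total crossings: 5.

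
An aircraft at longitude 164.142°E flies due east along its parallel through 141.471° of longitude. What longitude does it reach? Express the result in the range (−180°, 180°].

Start at +164.142°; shift +141.471° → +305.613°.
+305.613° lies outside (−180°, 180°]; subtract 360° → -54.387°.

54.387°W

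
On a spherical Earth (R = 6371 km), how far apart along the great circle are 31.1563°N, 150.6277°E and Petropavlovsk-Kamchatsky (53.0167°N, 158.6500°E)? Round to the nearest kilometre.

Δλ = 158.6500 − 150.6277 = 8.0223°.
Δφ = 53.0167 − 31.1563 = 21.8604°.
a = sin²(Δφ/2) + cos φ₁ · cos φ₂ · sin²(Δλ/2) = 0.038472.
c = 2·atan2(√a, √(1−a)) = 0.39485 rad → d = 6371·c ≈ 2515.56 km.

2516 km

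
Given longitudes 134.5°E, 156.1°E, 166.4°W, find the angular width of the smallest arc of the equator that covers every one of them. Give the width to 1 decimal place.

59.1°

Sort the longitudes: -166.4°, +134.5°, +156.1°.
Eastward gaps between consecutive values (wrapping around): 300.9°, 21.6°, 37.5°.
Largest gap = 300.9° ⇒ minimal covering band is its complement: 360° − 300.9° = 59.1°.
Band runs from +134.5° eastward to -166.4°, crossing the antimeridian.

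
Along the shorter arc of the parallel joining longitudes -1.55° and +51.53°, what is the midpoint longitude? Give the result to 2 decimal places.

+24.99°

Signed shortest Δλ from -1.55° to +51.53° is +53.08°.
Midpoint longitude = -1.55° + (+53.08°)/2 = -1.55° + 26.54° = +24.99°.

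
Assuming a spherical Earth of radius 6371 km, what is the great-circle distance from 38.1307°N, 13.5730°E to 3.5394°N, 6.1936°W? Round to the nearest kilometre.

Δλ = -6.1936 − 13.5730 = -19.7666°.
Δφ = 3.5394 − 38.1307 = -34.5913°.
a = sin²(Δφ/2) + cos φ₁ · cos φ₂ · sin²(Δλ/2) = 0.111519.
c = 2·atan2(√a, √(1−a)) = 0.68097 rad → d = 6371·c ≈ 4338.46 km.

4338 km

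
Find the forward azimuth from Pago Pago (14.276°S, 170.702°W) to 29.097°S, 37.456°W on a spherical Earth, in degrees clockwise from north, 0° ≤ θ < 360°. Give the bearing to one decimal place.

134.2°

Δλ = -37.456 − -170.702 = 133.246°.
θ = atan2( sin Δλ · cos φ₂ , cos φ₁ · sin φ₂ − sin φ₁ · cos φ₂ · cos Δλ )
  = atan2(0.63649, -0.61890) = 134.197° → normalised to [0°, 360°): 134.197°.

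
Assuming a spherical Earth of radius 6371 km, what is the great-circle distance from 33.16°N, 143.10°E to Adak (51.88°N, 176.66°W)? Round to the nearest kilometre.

Δλ = -176.66 − 143.10 = -319.76°; wrapped into (−180°, 180°]: 40.24°.
Δφ = 51.88 − 33.16 = 18.72°.
a = sin²(Δφ/2) + cos φ₁ · cos φ₂ · sin²(Δλ/2) = 0.087600.
c = 2·atan2(√a, √(1−a)) = 0.60095 rad → d = 6371·c ≈ 3828.64 km.

3829 km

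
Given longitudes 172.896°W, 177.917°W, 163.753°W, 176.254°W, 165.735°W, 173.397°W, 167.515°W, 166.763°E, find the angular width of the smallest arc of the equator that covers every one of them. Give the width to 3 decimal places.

Sort the longitudes: -177.917°, -176.254°, -173.397°, -172.896°, -167.515°, -165.735°, -163.753°, +166.763°.
Eastward gaps between consecutive values (wrapping around): 1.663°, 2.857°, 0.501°, 5.381°, 1.780°, 1.982°, 330.516°, 15.320°.
Largest gap = 330.516° ⇒ minimal covering band is its complement: 360° − 330.516° = 29.484°.
Band runs from +166.763° eastward to -163.753°, crossing the antimeridian.

29.484°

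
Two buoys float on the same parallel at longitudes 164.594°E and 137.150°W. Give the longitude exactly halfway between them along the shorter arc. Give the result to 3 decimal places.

166.278°W

Signed shortest Δλ from +164.594° to -137.150° is +58.256°.
Midpoint longitude = +164.594° + (+58.256°)/2 = +164.594° + 29.128° = +193.722°.
Normalise into (−180°, 180°]: -166.278°.
(The naïve average (+164.594 + -137.150)/2 = 13.722° is on the wrong side of the globe.)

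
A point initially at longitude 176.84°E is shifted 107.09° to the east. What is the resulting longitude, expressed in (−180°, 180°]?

Start at +176.84°; shift +107.09° → +283.93°.
+283.93° lies outside (−180°, 180°]; subtract 360° → -76.07°.

76.07°W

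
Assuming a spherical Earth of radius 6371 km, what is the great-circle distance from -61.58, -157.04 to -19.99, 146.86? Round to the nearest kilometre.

Δλ = 146.86 − -157.04 = 303.90°; wrapped into (−180°, 180°]: -56.10°.
Δφ = -19.99 − -61.58 = 41.59°.
a = sin²(Δφ/2) + cos φ₁ · cos φ₂ · sin²(Δλ/2) = 0.224944.
c = 2·atan2(√a, √(1−a)) = 0.98830 rad → d = 6371·c ≈ 6296.45 km.

6296 km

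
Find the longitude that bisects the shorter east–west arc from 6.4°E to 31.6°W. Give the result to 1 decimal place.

12.6°W

Signed shortest Δλ from +6.4° to -31.6° is -38.0°.
Midpoint longitude = +6.4° + (-38.0°)/2 = +6.4° − 19.0° = -12.6°.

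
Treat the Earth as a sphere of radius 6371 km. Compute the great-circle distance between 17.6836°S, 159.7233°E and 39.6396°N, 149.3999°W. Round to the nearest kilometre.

8271 km

Δλ = -149.3999 − 159.7233 = -309.1232°; wrapped into (−180°, 180°]: 50.8768°.
Δφ = 39.6396 − -17.6836 = 57.3232°.
a = sin²(Δφ/2) + cos φ₁ · cos φ₂ · sin²(Δλ/2) = 0.365419.
c = 2·atan2(√a, √(1−a)) = 1.29827 rad → d = 6371·c ≈ 8271.30 km.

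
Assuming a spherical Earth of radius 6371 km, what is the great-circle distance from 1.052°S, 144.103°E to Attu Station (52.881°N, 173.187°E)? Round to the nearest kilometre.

Δλ = 173.187 − 144.103 = 29.084°.
Δφ = 52.881 − -1.052 = 53.933°.
a = sin²(Δφ/2) + cos φ₁ · cos φ₂ · sin²(Δλ/2) = 0.243675.
c = 2·atan2(√a, √(1−a)) = 1.03253 rad → d = 6371·c ≈ 6578.23 km.

6578 km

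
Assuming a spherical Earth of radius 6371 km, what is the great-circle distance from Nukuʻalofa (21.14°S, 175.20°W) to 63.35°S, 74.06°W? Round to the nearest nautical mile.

Δλ = -74.06 − -175.20 = 101.14°.
Δφ = -63.35 − -21.14 = -42.21°.
a = sin²(Δφ/2) + cos φ₁ · cos φ₂ · sin²(Δλ/2) = 0.379247.
c = 2·atan2(√a, √(1−a)) = 1.32688 rad → d = 6371·c ≈ 8453.55 km ≈ 4564.55 nmi.

4565 nmi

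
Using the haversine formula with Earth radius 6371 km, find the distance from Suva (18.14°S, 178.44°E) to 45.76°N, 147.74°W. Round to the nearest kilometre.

Δλ = -147.74 − 178.44 = -326.18°; wrapped into (−180°, 180°]: 33.82°.
Δφ = 45.76 − -18.14 = 63.90°.
a = sin²(Δφ/2) + cos φ₁ · cos φ₂ · sin²(Δλ/2) = 0.336123.
c = 2·atan2(√a, √(1−a)) = 1.23687 rad → d = 6371·c ≈ 7880.10 km.

7880 km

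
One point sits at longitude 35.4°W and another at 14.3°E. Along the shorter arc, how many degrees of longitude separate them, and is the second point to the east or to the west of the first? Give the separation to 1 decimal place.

Raw difference: 14.3 − -35.4 = 49.7°.
Normalise into (−180°, 180°]: 49.7° stays 49.7°.
Positive ⇒ the second point lies to the east; separation 49.7°.

49.7° east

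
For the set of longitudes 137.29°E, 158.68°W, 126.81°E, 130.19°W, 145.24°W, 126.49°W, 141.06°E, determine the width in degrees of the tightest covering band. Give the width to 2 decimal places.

106.70°

Sort the longitudes: -158.68°, -145.24°, -130.19°, -126.49°, +126.81°, +137.29°, +141.06°.
Eastward gaps between consecutive values (wrapping around): 13.44°, 15.05°, 3.70°, 253.30°, 10.48°, 3.77°, 60.26°.
Largest gap = 253.30° ⇒ minimal covering band is its complement: 360° − 253.30° = 106.70°.
Band runs from +126.81° eastward to -126.49°, crossing the antimeridian.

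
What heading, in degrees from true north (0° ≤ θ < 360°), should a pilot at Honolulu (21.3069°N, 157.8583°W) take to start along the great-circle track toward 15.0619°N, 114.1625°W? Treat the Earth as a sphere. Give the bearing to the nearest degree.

91°

Δλ = -114.1625 − -157.8583 = 43.6958°.
θ = atan2( sin Δλ · cos φ₂ , cos φ₁ · sin φ₂ − sin φ₁ · cos φ₂ · cos Δλ )
  = atan2(0.66710, -0.01159) = 90.996° → normalised to [0°, 360°): 90.996°.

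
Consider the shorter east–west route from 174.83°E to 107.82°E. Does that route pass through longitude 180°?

Signed shortest Δλ = ((107.82 − 174.83 + 180) mod 360) − 180 = -67.01°.
Going west by 67.01° from +174.83° reaches +107.82° without touching 180°.

No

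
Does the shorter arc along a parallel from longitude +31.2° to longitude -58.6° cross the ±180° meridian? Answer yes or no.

No

Signed shortest Δλ = ((-58.6 − 31.2 + 180) mod 360) − 180 = -89.8°.
Going west by 89.8° from +31.2° reaches -58.6° without touching 180°.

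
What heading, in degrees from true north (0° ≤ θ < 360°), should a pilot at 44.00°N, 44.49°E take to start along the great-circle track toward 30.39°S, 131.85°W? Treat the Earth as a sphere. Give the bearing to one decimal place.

Δλ = -131.85 − 44.49 = -176.34°.
θ = atan2( sin Δλ · cos φ₂ , cos φ₁ · sin φ₂ − sin φ₁ · cos φ₂ · cos Δλ )
  = atan2(-0.05506, 0.23409) = -13.237° → normalised to [0°, 360°): 346.763°.

346.8°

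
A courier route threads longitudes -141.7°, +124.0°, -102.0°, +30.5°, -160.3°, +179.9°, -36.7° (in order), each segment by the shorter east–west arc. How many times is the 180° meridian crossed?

Leg 1: -141.7° → +124.0°, shortest Δλ = -94.3° (west) — crosses 180°.
Leg 2: +124.0° → -102.0°, shortest Δλ = 134.0° (east) — crosses 180°.
Leg 3: -102.0° → +30.5°, shortest Δλ = 132.5° (east) — does not cross 180°.
Leg 4: +30.5° → -160.3°, shortest Δλ = 169.2° (east) — crosses 180°.
Leg 5: -160.3° → +179.9°, shortest Δλ = -19.8° (west) — crosses 180°.
Leg 6: +179.9° → -36.7°, shortest Δλ = 143.4° (east) — crosses 180°.
Total crossings: 5.

5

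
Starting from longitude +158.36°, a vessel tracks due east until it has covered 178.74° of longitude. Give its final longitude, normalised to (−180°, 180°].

Start at +158.36°; shift +178.74° → +337.10°.
+337.10° lies outside (−180°, 180°]; subtract 360° → -22.90°.

-22.90°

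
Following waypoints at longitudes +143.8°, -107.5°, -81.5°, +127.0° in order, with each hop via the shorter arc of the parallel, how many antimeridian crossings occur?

Leg 1: +143.8° → -107.5°, shortest Δλ = 108.7° (east) — crosses 180°.
Leg 2: -107.5° → -81.5°, shortest Δλ = 26.0° (east) — does not cross 180°.
Leg 3: -81.5° → +127.0°, shortest Δλ = -151.5° (west) — crosses 180°.
Total crossings: 2.

2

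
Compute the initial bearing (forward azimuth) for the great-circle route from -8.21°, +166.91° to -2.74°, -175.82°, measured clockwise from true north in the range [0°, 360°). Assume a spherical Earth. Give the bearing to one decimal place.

Δλ = -175.82 − 166.91 = -342.73°; wrapped into (−180°, 180°]: 17.27°.
θ = atan2( sin Δλ · cos φ₂ , cos φ₁ · sin φ₂ − sin φ₁ · cos φ₂ · cos Δλ )
  = atan2(0.29654, 0.08889) = 73.313° → normalised to [0°, 360°): 73.313°.

73.3°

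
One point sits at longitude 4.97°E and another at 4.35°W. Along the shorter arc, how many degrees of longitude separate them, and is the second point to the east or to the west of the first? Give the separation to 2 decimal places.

9.32° west

Raw difference: -4.35 − 4.97 = -9.32°.
Normalise into (−180°, 180°]: -9.32° stays -9.32°.
Negative ⇒ the second point lies to the west; separation 9.32°.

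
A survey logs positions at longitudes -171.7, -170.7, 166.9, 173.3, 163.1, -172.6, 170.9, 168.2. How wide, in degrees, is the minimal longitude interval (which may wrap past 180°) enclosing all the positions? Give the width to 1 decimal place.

26.2°

Sort the longitudes: -172.6°, -171.7°, -170.7°, +163.1°, +166.9°, +168.2°, +170.9°, +173.3°.
Eastward gaps between consecutive values (wrapping around): 0.9°, 1.0°, 333.8°, 3.8°, 1.3°, 2.7°, 2.4°, 14.1°.
Largest gap = 333.8° ⇒ minimal covering band is its complement: 360° − 333.8° = 26.2°.
Band runs from +163.1° eastward to -170.7°, crossing the antimeridian.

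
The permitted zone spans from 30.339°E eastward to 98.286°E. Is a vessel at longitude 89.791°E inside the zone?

Yes

Band width going east from +30.339° to +98.286°: ((98.286 − 30.339) mod 360) = 67.947°.
Offset of +89.791° east of the west edge: ((89.791 − 30.339) mod 360) = 59.452°.
59.452° ≤ 67.947° ⇒ inside.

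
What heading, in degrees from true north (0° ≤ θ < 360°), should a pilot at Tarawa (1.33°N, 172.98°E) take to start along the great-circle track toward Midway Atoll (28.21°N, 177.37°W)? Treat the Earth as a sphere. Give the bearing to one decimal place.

18.1°

Δλ = -177.37 − 172.98 = -350.35°; wrapped into (−180°, 180°]: 9.65°.
θ = atan2( sin Δλ · cos φ₂ , cos φ₁ · sin φ₂ − sin φ₁ · cos φ₂ · cos Δλ )
  = atan2(0.14772, 0.45241) = 18.082° → normalised to [0°, 360°): 18.082°.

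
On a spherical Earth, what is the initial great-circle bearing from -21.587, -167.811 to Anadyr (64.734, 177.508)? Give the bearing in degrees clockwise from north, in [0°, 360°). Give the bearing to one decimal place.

353.8°

Δλ = 177.508 − -167.811 = 345.319°; wrapped into (−180°, 180°]: -14.681°.
θ = atan2( sin Δλ · cos φ₂ , cos φ₁ · sin φ₂ − sin φ₁ · cos φ₂ · cos Δλ )
  = atan2(-0.10817, 0.99281) = -6.218° → normalised to [0°, 360°): 353.782°.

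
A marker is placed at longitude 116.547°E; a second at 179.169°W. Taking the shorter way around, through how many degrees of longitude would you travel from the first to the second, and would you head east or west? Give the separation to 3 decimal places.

Raw difference: -179.169 − 116.547 = -295.716°.
Normalise into (−180°, 180°]: -295.716° + 360° = 64.284°.
Positive ⇒ the second point lies to the east; separation 64.284°.

64.284° east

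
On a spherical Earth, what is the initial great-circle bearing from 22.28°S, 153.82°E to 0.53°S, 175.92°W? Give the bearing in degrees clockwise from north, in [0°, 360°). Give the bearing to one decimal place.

57.7°

Δλ = -175.92 − 153.82 = -329.74°; wrapped into (−180°, 180°]: 30.26°.
θ = atan2( sin Δλ · cos φ₂ , cos φ₁ · sin φ₂ − sin φ₁ · cos φ₂ · cos Δλ )
  = atan2(0.50390, 0.31890) = 57.672° → normalised to [0°, 360°): 57.672°.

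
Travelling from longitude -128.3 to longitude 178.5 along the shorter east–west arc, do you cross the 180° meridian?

Yes

Naïve |178.5 − -128.3| = 306.8° > 180°, so the shorter arc goes the other way round — across 180°.
Signed shortest Δλ = ((178.5 − -128.3 + 180) mod 360) − 180 = -53.2°.
Going west by 53.2° from -128.3° passes through 180° before reaching +178.5°.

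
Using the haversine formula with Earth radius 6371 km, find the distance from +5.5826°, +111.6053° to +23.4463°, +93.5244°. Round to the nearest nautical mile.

1498 nmi

Δλ = 93.5244 − 111.6053 = -18.0809°.
Δφ = 23.4463 − 5.5826 = 17.8637°.
a = sin²(Δφ/2) + cos φ₁ · cos φ₂ · sin²(Δλ/2) = 0.046650.
c = 2·atan2(√a, √(1−a)) = 0.43540 rad → d = 6371·c ≈ 2773.95 km ≈ 1497.81 nmi.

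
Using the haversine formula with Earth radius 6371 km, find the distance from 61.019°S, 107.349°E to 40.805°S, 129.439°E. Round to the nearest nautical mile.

Δλ = 129.439 − 107.349 = 22.090°.
Δφ = -40.805 − -61.019 = 20.214°.
a = sin²(Δφ/2) + cos φ₁ · cos φ₂ · sin²(Δλ/2) = 0.044257.
c = 2·atan2(√a, √(1−a)) = 0.42391 rad → d = 6371·c ≈ 2700.74 km ≈ 1458.28 nmi.

1458 nmi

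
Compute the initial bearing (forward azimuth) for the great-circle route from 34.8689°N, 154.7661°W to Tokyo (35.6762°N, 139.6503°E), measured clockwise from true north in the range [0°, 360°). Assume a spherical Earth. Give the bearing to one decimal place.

Δλ = 139.6503 − -154.7661 = 294.4164°; wrapped into (−180°, 180°]: -65.5836°.
θ = atan2( sin Δλ · cos φ₂ , cos φ₁ · sin φ₂ − sin φ₁ · cos φ₂ · cos Δλ )
  = atan2(-0.73968, 0.28653) = -68.825° → normalised to [0°, 360°): 291.175°.

291.2°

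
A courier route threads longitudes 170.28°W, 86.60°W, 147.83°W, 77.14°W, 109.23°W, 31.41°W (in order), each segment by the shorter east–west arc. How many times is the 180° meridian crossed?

Leg 1: -170.28° → -86.60°, shortest Δλ = 83.68° (east) — does not cross 180°.
Leg 2: -86.60° → -147.83°, shortest Δλ = -61.23° (west) — does not cross 180°.
Leg 3: -147.83° → -77.14°, shortest Δλ = 70.69° (east) — does not cross 180°.
Leg 4: -77.14° → -109.23°, shortest Δλ = -32.09° (west) — does not cross 180°.
Leg 5: -109.23° → -31.41°, shortest Δλ = 77.82° (east) — does not cross 180°.
Total crossings: 0.

0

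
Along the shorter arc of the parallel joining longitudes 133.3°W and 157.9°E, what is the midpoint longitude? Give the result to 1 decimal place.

Signed shortest Δλ from -133.3° to +157.9° is -68.8°.
Midpoint longitude = -133.3° + (-68.8°)/2 = -133.3° − 34.4° = -167.7°.
(The naïve average (-133.3 + +157.9)/2 = 12.3° is on the wrong side of the globe.)

167.7°W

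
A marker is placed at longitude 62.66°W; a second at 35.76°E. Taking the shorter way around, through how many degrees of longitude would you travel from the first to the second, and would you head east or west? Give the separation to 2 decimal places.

98.42° east

Raw difference: 35.76 − -62.66 = 98.42°.
Normalise into (−180°, 180°]: 98.42° stays 98.42°.
Positive ⇒ the second point lies to the east; separation 98.42°.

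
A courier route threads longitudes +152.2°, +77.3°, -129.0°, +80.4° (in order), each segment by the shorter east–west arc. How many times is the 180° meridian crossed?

2

Leg 1: +152.2° → +77.3°, shortest Δλ = -74.9° (west) — does not cross 180°.
Leg 2: +77.3° → -129.0°, shortest Δλ = 153.7° (east) — crosses 180°.
Leg 3: -129.0° → +80.4°, shortest Δλ = -150.6° (west) — crosses 180°.
Total crossings: 2.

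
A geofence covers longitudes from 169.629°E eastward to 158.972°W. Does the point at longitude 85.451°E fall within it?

Band width going east from +169.629° to -158.972°: ((-158.972 − 169.629) mod 360) = 31.399°.
Offset of +85.451° east of the west edge: ((85.451 − 169.629) mod 360) = 275.822°.
275.822° > 31.399° ⇒ outside.

No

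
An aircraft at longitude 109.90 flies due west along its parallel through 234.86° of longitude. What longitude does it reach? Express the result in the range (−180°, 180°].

Start at +109.90°; shift −234.86° → -124.96°.
-124.96° already lies in (−180°, 180°].

-124.96°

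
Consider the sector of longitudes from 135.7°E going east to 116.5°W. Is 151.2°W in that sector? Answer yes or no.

Band width going east from +135.7° to -116.5°: ((-116.5 − 135.7) mod 360) = 107.8°.
Offset of -151.2° east of the west edge: ((-151.2 − 135.7) mod 360) = 73.1°.
73.1° ≤ 107.8° ⇒ inside.

Yes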